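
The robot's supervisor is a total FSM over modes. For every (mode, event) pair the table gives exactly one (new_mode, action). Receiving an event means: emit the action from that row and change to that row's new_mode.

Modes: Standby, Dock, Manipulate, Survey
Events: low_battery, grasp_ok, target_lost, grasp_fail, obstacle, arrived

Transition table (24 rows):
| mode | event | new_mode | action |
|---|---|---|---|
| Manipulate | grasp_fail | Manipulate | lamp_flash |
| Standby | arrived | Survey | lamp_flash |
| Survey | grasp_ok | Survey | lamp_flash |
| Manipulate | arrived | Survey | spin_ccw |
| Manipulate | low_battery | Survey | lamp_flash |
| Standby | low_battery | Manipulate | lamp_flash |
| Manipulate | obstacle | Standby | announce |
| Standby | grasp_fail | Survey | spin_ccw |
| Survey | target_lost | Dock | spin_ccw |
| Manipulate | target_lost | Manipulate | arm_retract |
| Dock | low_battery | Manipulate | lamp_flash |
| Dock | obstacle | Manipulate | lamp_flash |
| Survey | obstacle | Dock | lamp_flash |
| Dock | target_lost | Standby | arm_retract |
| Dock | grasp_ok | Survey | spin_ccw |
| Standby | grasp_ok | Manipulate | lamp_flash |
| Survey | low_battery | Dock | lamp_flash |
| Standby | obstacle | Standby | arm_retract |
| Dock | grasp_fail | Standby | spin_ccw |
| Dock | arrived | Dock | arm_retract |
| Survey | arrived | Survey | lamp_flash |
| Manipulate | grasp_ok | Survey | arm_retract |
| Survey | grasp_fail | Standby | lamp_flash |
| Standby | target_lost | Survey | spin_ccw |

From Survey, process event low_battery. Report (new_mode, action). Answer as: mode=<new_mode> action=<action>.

mode=Dock action=lamp_flash

current mode = Survey; filter table to that mode:
  (Survey, grasp_ok) → (Survey, lamp_flash)
  (Survey, target_lost) → (Dock, spin_ccw)
  (Survey, obstacle) → (Dock, lamp_flash)
  (Survey, low_battery) → (Dock, lamp_flash)  ← event matches
  (Survey, arrived) → (Survey, lamp_flash)
  (Survey, grasp_fail) → (Standby, lamp_flash)
event = low_battery selects (Dock, lamp_flash)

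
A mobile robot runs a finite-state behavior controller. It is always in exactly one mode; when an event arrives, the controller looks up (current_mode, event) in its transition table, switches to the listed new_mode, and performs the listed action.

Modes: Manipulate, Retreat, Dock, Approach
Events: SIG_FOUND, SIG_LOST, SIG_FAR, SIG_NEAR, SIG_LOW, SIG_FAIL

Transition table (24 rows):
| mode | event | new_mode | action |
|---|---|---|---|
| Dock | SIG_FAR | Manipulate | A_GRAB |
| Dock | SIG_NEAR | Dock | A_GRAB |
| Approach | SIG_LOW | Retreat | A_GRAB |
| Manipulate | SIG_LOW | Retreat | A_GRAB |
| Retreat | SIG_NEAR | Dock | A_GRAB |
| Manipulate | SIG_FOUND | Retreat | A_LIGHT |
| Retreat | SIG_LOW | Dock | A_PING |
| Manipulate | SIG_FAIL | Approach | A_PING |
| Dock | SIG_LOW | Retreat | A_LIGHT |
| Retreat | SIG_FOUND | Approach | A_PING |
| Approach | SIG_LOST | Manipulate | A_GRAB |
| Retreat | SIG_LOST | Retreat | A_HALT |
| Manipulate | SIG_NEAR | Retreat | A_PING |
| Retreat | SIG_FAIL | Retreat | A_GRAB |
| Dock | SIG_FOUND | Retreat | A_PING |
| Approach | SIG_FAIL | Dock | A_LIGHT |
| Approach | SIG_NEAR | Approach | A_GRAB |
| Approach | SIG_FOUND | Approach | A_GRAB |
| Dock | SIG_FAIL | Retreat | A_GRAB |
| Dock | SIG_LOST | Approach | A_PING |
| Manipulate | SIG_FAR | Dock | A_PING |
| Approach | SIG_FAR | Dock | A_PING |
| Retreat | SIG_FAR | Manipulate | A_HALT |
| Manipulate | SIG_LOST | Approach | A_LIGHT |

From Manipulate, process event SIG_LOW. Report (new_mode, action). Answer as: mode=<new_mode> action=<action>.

current mode = Manipulate; filter table to that mode:
  (Manipulate, SIG_LOW) → (Retreat, A_GRAB)  ← event matches
  (Manipulate, SIG_FOUND) → (Retreat, A_LIGHT)
  (Manipulate, SIG_FAIL) → (Approach, A_PING)
  (Manipulate, SIG_NEAR) → (Retreat, A_PING)
  (Manipulate, SIG_FAR) → (Dock, A_PING)
  (Manipulate, SIG_LOST) → (Approach, A_LIGHT)
event = SIG_LOW selects (Retreat, A_GRAB)

mode=Retreat action=A_GRAB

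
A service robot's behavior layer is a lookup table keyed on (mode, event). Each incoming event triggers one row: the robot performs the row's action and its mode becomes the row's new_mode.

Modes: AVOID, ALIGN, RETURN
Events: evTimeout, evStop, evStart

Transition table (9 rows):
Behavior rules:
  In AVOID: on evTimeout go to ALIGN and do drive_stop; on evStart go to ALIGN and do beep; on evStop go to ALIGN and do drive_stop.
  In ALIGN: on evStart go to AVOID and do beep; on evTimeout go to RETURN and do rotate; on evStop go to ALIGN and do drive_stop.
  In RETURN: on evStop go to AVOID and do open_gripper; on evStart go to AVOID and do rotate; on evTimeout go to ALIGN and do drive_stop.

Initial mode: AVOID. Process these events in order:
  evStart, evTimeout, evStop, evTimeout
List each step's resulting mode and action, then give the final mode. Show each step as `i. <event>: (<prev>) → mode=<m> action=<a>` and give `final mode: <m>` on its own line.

1. evStart: (AVOID) → mode=ALIGN action=beep
2. evTimeout: (ALIGN) → mode=RETURN action=rotate
3. evStop: (RETURN) → mode=AVOID action=open_gripper
4. evTimeout: (AVOID) → mode=ALIGN action=drive_stop

final mode: ALIGN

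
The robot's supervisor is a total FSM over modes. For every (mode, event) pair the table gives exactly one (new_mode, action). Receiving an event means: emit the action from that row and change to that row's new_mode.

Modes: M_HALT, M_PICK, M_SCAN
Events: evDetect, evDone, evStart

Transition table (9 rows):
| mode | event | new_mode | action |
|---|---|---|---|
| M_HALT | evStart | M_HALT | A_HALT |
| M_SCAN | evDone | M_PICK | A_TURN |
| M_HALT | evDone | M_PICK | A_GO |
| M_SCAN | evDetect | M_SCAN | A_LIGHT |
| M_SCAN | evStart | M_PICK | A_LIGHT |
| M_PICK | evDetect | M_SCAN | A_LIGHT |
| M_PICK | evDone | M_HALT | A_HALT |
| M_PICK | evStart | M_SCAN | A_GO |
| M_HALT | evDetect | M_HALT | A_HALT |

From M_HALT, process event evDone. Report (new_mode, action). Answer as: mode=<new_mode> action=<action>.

current mode = M_HALT; filter table to that mode:
  (M_HALT, evStart) → (M_HALT, A_HALT)
  (M_HALT, evDone) → (M_PICK, A_GO)  ← event matches
  (M_HALT, evDetect) → (M_HALT, A_HALT)
event = evDone selects (M_PICK, A_GO)

mode=M_PICK action=A_GO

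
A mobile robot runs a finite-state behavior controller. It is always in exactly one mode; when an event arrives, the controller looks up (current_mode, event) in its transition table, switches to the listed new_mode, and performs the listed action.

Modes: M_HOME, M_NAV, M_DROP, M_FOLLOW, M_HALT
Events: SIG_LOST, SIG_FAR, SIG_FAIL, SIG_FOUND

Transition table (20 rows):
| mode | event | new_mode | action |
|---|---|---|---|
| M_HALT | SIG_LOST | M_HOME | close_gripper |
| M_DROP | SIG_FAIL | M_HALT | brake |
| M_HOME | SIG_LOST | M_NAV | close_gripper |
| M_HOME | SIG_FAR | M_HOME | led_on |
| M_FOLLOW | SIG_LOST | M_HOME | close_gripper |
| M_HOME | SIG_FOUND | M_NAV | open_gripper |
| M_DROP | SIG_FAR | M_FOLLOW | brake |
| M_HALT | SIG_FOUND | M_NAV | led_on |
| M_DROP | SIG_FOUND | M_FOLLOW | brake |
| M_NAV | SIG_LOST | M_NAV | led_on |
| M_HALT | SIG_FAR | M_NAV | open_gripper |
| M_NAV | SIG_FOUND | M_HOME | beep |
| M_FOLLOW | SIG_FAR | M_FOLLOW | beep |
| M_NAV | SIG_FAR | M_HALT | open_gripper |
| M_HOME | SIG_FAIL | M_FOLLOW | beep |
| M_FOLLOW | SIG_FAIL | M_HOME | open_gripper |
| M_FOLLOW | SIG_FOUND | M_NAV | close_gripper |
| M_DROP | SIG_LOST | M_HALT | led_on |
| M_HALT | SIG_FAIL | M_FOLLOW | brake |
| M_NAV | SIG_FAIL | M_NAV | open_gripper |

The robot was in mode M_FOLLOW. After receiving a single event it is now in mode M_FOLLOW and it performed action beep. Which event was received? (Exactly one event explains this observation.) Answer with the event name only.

SIG_FAR

try SIG_LOST: (M_FOLLOW, SIG_LOST) → (M_HOME, close_gripper)
try SIG_FAR: (M_FOLLOW, SIG_FAR) → (M_FOLLOW, beep)  ← matches
try SIG_FAIL: (M_FOLLOW, SIG_FAIL) → (M_HOME, open_gripper)
try SIG_FOUND: (M_FOLLOW, SIG_FOUND) → (M_NAV, close_gripper)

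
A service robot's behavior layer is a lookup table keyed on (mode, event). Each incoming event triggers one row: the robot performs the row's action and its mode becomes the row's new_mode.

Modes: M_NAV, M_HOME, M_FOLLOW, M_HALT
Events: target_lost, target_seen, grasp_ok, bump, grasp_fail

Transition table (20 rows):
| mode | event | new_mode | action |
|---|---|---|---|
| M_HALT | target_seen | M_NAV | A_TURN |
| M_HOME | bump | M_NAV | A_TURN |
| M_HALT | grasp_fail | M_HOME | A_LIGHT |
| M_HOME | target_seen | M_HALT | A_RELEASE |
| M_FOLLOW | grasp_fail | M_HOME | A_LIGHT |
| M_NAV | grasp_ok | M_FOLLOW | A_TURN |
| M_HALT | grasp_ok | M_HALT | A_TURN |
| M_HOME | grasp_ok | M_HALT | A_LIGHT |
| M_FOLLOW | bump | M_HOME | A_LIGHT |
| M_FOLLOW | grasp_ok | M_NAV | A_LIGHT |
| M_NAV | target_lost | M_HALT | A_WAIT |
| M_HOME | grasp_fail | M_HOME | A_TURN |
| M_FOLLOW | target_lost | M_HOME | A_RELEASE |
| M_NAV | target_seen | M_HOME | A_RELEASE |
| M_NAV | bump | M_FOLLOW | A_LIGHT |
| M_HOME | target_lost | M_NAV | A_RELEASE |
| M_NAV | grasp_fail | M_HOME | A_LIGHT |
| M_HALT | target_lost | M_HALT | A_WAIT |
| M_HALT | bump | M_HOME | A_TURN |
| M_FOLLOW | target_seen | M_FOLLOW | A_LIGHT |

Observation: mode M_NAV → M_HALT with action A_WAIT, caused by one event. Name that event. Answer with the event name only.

try target_lost: (M_NAV, target_lost) → (M_HALT, A_WAIT)  ← matches
try target_seen: (M_NAV, target_seen) → (M_HOME, A_RELEASE)
try grasp_ok: (M_NAV, grasp_ok) → (M_FOLLOW, A_TURN)
try bump: (M_NAV, bump) → (M_FOLLOW, A_LIGHT)
try grasp_fail: (M_NAV, grasp_fail) → (M_HOME, A_LIGHT)

target_lost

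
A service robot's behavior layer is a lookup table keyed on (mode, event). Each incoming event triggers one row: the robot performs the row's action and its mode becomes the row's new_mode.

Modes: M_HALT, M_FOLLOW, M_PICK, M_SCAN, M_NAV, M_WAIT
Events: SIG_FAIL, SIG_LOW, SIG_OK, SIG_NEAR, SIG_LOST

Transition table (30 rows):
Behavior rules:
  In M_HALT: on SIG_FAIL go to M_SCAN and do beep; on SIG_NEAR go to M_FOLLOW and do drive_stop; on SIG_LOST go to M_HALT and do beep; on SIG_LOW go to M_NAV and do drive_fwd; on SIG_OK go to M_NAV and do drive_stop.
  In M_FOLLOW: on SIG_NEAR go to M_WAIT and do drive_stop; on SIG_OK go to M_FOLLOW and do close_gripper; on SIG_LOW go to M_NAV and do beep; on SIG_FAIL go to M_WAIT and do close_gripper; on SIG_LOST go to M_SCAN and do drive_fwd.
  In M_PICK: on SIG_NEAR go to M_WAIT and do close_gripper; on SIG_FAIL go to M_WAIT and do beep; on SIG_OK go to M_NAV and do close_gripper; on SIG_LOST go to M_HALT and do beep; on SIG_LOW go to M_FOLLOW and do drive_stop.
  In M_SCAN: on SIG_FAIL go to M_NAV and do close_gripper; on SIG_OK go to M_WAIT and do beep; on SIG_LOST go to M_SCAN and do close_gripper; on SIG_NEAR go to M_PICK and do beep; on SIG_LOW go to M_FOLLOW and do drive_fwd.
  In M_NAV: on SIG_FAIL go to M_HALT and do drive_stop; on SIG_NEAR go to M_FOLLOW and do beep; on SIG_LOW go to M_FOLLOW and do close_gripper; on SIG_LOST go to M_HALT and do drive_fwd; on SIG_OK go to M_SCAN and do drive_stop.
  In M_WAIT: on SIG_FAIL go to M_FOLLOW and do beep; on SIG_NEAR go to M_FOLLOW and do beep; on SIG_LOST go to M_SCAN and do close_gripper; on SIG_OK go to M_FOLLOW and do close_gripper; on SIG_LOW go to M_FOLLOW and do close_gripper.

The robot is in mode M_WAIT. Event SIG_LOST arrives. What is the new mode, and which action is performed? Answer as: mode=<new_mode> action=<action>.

current mode = M_WAIT; filter table to that mode:
  (M_WAIT, SIG_FAIL) → (M_FOLLOW, beep)
  (M_WAIT, SIG_NEAR) → (M_FOLLOW, beep)
  (M_WAIT, SIG_LOST) → (M_SCAN, close_gripper)  ← event matches
  (M_WAIT, SIG_OK) → (M_FOLLOW, close_gripper)
  (M_WAIT, SIG_LOW) → (M_FOLLOW, close_gripper)
event = SIG_LOST selects (M_SCAN, close_gripper)

mode=M_SCAN action=close_gripper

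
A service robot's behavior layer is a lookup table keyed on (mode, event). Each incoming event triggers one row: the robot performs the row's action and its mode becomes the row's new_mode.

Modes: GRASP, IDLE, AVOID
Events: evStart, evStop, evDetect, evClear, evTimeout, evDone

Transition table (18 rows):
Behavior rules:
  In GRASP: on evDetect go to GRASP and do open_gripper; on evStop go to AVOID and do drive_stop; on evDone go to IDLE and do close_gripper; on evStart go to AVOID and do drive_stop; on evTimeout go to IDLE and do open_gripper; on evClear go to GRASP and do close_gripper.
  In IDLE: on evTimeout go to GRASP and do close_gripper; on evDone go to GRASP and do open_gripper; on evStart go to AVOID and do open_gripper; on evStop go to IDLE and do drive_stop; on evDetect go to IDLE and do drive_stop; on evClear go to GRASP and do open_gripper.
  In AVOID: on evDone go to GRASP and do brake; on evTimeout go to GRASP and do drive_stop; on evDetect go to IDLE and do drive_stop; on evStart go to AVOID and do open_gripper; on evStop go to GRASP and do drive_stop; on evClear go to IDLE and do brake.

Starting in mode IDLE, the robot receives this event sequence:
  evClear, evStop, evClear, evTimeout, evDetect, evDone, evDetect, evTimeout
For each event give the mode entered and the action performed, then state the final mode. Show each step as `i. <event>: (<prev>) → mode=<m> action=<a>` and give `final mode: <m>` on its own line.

1. evClear: (IDLE) → mode=GRASP action=open_gripper
2. evStop: (GRASP) → mode=AVOID action=drive_stop
3. evClear: (AVOID) → mode=IDLE action=brake
4. evTimeout: (IDLE) → mode=GRASP action=close_gripper
5. evDetect: (GRASP) → mode=GRASP action=open_gripper
6. evDone: (GRASP) → mode=IDLE action=close_gripper
7. evDetect: (IDLE) → mode=IDLE action=drive_stop
8. evTimeout: (IDLE) → mode=GRASP action=close_gripper

final mode: GRASP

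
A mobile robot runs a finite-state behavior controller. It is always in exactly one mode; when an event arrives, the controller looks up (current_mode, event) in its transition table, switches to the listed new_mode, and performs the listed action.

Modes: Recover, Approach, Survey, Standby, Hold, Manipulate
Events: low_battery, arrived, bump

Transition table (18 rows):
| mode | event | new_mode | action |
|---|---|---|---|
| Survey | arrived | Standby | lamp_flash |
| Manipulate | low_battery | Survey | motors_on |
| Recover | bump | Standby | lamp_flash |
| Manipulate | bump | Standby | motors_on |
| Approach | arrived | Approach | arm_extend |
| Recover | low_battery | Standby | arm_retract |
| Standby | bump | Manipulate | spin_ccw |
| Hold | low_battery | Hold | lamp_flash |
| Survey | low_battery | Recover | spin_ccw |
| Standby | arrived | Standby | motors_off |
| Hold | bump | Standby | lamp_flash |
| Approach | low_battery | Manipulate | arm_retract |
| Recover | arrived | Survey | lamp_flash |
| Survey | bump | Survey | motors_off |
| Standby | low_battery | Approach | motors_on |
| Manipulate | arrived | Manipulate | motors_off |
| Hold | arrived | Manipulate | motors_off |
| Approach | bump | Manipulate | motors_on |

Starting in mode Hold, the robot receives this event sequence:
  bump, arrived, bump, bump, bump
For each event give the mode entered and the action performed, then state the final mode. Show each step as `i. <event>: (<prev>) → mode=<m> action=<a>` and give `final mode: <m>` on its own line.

1. bump: (Hold) → mode=Standby action=lamp_flash
2. arrived: (Standby) → mode=Standby action=motors_off
3. bump: (Standby) → mode=Manipulate action=spin_ccw
4. bump: (Manipulate) → mode=Standby action=motors_on
5. bump: (Standby) → mode=Manipulate action=spin_ccw

final mode: Manipulate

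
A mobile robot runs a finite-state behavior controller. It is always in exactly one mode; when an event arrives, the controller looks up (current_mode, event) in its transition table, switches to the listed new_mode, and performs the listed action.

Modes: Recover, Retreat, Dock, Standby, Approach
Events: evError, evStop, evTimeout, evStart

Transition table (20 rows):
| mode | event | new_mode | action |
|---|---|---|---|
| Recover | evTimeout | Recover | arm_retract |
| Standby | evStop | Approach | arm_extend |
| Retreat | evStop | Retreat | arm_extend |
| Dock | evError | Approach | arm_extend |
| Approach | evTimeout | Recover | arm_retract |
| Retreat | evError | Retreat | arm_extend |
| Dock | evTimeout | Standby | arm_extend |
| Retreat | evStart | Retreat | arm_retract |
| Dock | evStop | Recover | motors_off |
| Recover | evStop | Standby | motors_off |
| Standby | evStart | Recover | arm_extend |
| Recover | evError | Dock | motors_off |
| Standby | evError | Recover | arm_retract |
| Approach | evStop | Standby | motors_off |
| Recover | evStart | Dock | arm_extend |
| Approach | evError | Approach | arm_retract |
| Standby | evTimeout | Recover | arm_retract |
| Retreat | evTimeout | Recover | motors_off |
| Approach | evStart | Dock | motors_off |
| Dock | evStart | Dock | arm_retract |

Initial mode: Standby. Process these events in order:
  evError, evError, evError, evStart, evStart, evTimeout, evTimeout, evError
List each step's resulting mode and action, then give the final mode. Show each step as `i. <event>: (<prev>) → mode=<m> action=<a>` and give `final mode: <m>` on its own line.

final mode: Dock

1. evError: (Standby) → mode=Recover action=arm_retract
2. evError: (Recover) → mode=Dock action=motors_off
3. evError: (Dock) → mode=Approach action=arm_extend
4. evStart: (Approach) → mode=Dock action=motors_off
5. evStart: (Dock) → mode=Dock action=arm_retract
6. evTimeout: (Dock) → mode=Standby action=arm_extend
7. evTimeout: (Standby) → mode=Recover action=arm_retract
8. evError: (Recover) → mode=Dock action=motors_off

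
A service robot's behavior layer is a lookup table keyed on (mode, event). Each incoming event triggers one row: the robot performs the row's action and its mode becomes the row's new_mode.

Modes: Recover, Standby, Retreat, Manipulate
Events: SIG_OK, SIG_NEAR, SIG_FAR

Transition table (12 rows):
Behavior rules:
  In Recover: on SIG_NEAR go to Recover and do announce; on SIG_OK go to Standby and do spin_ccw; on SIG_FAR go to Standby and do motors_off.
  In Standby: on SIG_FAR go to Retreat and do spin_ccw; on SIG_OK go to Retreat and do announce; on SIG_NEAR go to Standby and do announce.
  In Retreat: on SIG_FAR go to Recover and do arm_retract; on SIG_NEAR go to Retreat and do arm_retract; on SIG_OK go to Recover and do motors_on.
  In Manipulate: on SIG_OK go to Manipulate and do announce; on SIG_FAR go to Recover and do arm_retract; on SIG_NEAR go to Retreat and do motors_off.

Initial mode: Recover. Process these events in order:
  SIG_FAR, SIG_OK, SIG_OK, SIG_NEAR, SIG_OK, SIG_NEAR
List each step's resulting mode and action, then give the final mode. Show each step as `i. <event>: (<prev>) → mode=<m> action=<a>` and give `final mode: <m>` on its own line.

1. SIG_FAR: (Recover) → mode=Standby action=motors_off
2. SIG_OK: (Standby) → mode=Retreat action=announce
3. SIG_OK: (Retreat) → mode=Recover action=motors_on
4. SIG_NEAR: (Recover) → mode=Recover action=announce
5. SIG_OK: (Recover) → mode=Standby action=spin_ccw
6. SIG_NEAR: (Standby) → mode=Standby action=announce

final mode: Standby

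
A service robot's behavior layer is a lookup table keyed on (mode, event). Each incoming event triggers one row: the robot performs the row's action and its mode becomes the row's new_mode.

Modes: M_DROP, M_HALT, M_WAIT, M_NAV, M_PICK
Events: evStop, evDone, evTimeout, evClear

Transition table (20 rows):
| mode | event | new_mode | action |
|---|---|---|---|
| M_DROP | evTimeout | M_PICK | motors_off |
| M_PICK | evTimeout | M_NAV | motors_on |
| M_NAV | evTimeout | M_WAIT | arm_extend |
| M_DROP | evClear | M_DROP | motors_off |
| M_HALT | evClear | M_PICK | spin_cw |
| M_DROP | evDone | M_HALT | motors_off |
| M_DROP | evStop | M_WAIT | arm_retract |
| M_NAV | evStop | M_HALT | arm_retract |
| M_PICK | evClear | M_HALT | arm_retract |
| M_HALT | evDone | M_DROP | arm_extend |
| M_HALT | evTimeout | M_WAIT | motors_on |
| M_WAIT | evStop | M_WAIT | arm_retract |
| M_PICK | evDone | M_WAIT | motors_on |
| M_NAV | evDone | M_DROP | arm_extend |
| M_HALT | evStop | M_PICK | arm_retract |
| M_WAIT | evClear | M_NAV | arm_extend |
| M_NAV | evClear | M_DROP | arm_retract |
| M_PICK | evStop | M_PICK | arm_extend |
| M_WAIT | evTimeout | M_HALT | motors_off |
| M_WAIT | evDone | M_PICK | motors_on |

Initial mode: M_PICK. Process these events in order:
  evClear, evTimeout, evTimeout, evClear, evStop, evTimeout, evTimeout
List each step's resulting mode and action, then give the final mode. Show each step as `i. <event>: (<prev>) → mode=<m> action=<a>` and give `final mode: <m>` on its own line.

final mode: M_WAIT

1. evClear: (M_PICK) → mode=M_HALT action=arm_retract
2. evTimeout: (M_HALT) → mode=M_WAIT action=motors_on
3. evTimeout: (M_WAIT) → mode=M_HALT action=motors_off
4. evClear: (M_HALT) → mode=M_PICK action=spin_cw
5. evStop: (M_PICK) → mode=M_PICK action=arm_extend
6. evTimeout: (M_PICK) → mode=M_NAV action=motors_on
7. evTimeout: (M_NAV) → mode=M_WAIT action=arm_extend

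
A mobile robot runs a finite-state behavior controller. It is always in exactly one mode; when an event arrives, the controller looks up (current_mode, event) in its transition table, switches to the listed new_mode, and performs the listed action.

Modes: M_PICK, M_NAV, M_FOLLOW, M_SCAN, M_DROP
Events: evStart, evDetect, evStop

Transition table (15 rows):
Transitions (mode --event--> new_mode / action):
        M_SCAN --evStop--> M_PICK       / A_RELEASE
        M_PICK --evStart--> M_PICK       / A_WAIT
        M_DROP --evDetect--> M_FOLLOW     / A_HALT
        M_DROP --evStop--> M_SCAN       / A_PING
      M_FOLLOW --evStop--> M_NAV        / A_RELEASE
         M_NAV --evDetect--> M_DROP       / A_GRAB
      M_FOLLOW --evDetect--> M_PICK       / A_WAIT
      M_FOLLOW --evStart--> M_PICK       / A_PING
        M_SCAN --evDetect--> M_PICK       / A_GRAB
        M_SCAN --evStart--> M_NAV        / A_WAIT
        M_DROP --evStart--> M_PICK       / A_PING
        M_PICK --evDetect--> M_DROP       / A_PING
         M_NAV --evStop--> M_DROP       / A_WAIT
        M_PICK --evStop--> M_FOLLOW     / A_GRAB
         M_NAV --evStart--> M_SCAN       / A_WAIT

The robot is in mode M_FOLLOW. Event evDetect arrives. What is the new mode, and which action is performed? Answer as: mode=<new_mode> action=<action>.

current mode = M_FOLLOW; filter table to that mode:
  (M_FOLLOW, evStop) → (M_NAV, A_RELEASE)
  (M_FOLLOW, evDetect) → (M_PICK, A_WAIT)  ← event matches
  (M_FOLLOW, evStart) → (M_PICK, A_PING)
event = evDetect selects (M_PICK, A_WAIT)

mode=M_PICK action=A_WAIT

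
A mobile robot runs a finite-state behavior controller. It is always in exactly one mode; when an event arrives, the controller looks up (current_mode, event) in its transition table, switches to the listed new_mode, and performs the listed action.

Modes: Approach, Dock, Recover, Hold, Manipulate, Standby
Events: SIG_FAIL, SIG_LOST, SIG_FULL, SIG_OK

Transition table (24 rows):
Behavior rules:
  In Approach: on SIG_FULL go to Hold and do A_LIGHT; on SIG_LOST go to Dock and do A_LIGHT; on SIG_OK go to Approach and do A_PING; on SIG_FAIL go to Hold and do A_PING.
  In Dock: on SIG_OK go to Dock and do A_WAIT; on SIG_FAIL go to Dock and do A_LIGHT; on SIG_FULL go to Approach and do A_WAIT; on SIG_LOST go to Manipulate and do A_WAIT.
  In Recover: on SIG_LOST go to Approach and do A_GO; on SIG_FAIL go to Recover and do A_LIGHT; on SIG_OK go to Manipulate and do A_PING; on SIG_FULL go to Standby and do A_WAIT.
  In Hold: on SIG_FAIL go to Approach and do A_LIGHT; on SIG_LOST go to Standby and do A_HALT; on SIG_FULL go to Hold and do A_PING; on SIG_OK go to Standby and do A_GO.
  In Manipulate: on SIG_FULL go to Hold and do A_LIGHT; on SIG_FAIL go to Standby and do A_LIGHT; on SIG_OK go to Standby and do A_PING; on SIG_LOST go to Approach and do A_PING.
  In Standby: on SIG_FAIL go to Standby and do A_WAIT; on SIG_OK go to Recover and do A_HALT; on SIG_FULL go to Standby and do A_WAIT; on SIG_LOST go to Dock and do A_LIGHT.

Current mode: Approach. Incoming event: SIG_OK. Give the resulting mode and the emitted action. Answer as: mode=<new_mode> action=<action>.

current mode = Approach; filter table to that mode:
  (Approach, SIG_FULL) → (Hold, A_LIGHT)
  (Approach, SIG_LOST) → (Dock, A_LIGHT)
  (Approach, SIG_OK) → (Approach, A_PING)  ← event matches
  (Approach, SIG_FAIL) → (Hold, A_PING)
event = SIG_OK selects (Approach, A_PING)

mode=Approach action=A_PING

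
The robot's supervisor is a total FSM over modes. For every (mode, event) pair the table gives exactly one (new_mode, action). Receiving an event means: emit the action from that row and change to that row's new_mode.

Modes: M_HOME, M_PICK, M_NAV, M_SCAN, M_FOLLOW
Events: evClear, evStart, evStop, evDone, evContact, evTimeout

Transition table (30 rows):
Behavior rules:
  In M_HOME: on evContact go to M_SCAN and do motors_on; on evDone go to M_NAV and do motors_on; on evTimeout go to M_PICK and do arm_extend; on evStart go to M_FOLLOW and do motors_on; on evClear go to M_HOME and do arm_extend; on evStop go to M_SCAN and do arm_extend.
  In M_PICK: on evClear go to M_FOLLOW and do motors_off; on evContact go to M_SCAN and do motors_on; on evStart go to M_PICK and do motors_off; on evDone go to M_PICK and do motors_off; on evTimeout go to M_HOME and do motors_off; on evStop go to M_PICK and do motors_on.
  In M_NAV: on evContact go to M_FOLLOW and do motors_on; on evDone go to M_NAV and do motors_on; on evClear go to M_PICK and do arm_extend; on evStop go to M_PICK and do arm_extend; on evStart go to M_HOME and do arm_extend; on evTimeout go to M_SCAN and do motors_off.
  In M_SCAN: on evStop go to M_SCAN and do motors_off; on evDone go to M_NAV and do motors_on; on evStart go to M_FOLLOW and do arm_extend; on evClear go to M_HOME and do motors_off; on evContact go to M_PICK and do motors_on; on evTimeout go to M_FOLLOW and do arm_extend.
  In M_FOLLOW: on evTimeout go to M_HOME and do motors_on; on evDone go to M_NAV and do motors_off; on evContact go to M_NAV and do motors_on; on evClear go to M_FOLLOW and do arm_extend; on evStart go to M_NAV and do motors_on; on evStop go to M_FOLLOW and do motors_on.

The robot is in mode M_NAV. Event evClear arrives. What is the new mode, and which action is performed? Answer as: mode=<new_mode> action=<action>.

mode=M_PICK action=arm_extend

current mode = M_NAV; filter table to that mode:
  (M_NAV, evContact) → (M_FOLLOW, motors_on)
  (M_NAV, evDone) → (M_NAV, motors_on)
  (M_NAV, evClear) → (M_PICK, arm_extend)  ← event matches
  (M_NAV, evStop) → (M_PICK, arm_extend)
  (M_NAV, evStart) → (M_HOME, arm_extend)
  (M_NAV, evTimeout) → (M_SCAN, motors_off)
event = evClear selects (M_PICK, arm_extend)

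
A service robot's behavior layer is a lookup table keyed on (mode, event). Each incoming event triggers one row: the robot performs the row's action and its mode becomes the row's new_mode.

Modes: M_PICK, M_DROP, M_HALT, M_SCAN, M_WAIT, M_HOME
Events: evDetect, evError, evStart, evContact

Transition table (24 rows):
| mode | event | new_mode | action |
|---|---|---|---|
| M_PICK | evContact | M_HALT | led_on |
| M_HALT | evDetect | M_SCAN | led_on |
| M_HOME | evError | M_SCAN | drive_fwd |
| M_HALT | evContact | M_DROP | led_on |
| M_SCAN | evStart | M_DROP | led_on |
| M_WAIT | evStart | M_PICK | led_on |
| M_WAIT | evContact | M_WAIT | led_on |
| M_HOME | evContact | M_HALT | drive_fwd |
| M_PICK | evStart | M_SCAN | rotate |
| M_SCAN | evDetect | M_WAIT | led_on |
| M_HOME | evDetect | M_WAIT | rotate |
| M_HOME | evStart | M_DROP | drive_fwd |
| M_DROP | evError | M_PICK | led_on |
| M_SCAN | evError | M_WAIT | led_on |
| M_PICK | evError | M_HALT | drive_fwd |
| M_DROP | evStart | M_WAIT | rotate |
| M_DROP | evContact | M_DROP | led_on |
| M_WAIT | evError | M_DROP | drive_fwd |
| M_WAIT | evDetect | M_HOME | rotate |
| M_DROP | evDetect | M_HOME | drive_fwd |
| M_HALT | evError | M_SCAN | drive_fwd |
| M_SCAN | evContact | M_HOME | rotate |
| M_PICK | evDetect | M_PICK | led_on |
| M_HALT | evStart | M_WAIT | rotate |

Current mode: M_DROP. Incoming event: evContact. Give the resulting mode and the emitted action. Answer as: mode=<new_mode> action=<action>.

current mode = M_DROP; filter table to that mode:
  (M_DROP, evError) → (M_PICK, led_on)
  (M_DROP, evStart) → (M_WAIT, rotate)
  (M_DROP, evContact) → (M_DROP, led_on)  ← event matches
  (M_DROP, evDetect) → (M_HOME, drive_fwd)
event = evContact selects (M_DROP, led_on)

mode=M_DROP action=led_on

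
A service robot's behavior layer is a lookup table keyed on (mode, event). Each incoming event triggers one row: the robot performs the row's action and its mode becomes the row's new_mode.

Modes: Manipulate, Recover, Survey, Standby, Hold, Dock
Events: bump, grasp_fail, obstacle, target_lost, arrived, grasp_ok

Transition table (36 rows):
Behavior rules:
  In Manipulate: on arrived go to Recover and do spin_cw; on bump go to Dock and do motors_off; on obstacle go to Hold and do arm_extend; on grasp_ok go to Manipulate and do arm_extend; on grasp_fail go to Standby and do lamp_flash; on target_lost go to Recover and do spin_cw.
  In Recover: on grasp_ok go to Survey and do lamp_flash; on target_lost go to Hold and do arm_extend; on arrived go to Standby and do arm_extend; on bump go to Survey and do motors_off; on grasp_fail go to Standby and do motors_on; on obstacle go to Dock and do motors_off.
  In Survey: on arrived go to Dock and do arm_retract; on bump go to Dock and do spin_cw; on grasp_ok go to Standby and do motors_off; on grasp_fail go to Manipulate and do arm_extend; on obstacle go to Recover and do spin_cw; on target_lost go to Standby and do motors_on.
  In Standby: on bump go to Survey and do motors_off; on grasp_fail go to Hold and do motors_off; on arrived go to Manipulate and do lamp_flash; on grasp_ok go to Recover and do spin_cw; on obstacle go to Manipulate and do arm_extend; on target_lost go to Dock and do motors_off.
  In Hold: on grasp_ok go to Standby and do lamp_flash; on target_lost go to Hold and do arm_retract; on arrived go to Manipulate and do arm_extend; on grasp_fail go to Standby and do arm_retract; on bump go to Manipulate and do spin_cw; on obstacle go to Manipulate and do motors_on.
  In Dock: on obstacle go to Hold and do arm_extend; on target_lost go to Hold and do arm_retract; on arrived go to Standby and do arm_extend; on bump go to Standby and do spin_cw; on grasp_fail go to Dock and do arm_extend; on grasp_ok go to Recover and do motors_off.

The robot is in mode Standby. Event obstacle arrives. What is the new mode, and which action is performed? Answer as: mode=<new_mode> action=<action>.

current mode = Standby; filter table to that mode:
  (Standby, bump) → (Survey, motors_off)
  (Standby, grasp_fail) → (Hold, motors_off)
  (Standby, arrived) → (Manipulate, lamp_flash)
  (Standby, grasp_ok) → (Recover, spin_cw)
  (Standby, obstacle) → (Manipulate, arm_extend)  ← event matches
  (Standby, target_lost) → (Dock, motors_off)
event = obstacle selects (Manipulate, arm_extend)

mode=Manipulate action=arm_extend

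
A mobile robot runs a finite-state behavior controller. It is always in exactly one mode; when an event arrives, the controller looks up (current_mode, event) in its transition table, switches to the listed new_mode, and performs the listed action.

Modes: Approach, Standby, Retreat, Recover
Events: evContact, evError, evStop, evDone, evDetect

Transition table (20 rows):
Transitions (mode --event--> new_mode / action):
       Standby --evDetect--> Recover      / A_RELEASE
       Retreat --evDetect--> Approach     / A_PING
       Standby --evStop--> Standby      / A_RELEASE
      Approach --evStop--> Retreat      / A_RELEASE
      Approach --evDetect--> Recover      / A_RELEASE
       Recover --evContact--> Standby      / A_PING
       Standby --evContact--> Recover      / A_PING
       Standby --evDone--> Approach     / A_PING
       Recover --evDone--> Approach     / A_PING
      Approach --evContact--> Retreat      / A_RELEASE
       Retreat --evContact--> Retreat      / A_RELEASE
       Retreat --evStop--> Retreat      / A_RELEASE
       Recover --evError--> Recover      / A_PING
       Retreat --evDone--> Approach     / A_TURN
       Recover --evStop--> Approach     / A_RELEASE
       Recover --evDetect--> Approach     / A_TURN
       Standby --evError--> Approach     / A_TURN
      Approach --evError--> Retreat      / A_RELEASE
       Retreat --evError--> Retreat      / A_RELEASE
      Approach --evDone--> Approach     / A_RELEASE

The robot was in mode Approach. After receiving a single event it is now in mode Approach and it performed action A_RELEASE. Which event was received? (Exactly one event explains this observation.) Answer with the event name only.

try evContact: (Approach, evContact) → (Retreat, A_RELEASE)
try evError: (Approach, evError) → (Retreat, A_RELEASE)
try evStop: (Approach, evStop) → (Retreat, A_RELEASE)
try evDone: (Approach, evDone) → (Approach, A_RELEASE)  ← matches
try evDetect: (Approach, evDetect) → (Recover, A_RELEASE)

evDone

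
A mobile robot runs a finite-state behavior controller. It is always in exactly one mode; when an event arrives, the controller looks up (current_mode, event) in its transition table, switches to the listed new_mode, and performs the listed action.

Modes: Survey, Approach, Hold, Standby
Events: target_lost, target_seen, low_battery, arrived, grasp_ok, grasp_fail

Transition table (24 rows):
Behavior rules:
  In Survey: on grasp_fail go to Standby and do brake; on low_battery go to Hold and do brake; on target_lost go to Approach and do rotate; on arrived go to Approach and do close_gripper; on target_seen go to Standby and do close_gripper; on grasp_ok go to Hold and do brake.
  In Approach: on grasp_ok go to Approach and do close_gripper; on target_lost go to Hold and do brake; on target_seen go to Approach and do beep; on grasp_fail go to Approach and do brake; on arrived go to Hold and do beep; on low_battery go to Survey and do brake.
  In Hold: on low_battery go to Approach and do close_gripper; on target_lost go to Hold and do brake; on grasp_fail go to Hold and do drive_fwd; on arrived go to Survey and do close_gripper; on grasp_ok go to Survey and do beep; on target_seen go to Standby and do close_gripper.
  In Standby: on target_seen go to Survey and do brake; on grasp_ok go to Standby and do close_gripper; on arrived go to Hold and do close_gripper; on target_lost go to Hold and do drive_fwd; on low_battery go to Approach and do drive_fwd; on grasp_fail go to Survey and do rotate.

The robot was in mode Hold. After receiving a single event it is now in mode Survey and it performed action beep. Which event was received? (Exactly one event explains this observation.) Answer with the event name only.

try target_lost: (Hold, target_lost) → (Hold, brake)
try target_seen: (Hold, target_seen) → (Standby, close_gripper)
try low_battery: (Hold, low_battery) → (Approach, close_gripper)
try arrived: (Hold, arrived) → (Survey, close_gripper)
try grasp_ok: (Hold, grasp_ok) → (Survey, beep)  ← matches
try grasp_fail: (Hold, grasp_fail) → (Hold, drive_fwd)

grasp_ok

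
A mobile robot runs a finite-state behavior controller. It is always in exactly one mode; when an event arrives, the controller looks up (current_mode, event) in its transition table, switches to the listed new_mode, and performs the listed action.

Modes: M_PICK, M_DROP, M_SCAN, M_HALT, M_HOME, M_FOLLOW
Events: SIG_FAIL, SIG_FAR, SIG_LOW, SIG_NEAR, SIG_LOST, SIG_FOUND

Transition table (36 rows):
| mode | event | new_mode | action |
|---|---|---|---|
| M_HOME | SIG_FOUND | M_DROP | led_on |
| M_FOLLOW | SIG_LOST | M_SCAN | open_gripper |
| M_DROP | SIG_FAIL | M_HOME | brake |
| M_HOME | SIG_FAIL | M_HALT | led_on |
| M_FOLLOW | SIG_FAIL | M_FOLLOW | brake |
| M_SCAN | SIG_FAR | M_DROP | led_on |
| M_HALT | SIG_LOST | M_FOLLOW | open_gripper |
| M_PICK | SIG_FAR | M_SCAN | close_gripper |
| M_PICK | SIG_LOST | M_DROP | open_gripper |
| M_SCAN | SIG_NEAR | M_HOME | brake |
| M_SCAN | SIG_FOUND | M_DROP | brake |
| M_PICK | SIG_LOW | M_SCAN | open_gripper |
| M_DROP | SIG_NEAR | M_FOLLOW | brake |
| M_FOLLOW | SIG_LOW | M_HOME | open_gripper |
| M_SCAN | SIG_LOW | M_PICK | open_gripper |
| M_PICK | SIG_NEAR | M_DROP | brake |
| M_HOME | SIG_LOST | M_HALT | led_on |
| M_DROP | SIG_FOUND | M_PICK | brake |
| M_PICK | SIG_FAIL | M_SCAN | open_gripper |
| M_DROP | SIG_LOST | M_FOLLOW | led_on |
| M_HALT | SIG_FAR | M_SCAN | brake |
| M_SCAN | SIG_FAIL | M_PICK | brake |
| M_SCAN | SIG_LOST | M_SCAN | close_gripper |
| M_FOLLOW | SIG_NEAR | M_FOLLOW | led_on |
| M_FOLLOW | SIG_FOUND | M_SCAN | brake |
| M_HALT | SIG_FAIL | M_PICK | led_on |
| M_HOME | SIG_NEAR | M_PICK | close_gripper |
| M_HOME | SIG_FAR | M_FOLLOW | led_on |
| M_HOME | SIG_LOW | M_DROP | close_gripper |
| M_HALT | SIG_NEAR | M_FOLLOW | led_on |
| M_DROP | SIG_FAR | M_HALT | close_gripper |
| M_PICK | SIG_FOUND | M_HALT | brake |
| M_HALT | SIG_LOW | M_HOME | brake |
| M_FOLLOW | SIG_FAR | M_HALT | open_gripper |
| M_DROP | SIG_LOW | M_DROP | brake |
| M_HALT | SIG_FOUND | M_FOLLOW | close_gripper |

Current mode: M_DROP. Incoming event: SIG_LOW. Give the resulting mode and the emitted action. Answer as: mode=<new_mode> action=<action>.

mode=M_DROP action=brake

current mode = M_DROP; filter table to that mode:
  (M_DROP, SIG_FAIL) → (M_HOME, brake)
  (M_DROP, SIG_NEAR) → (M_FOLLOW, brake)
  (M_DROP, SIG_FOUND) → (M_PICK, brake)
  (M_DROP, SIG_LOST) → (M_FOLLOW, led_on)
  (M_DROP, SIG_FAR) → (M_HALT, close_gripper)
  (M_DROP, SIG_LOW) → (M_DROP, brake)  ← event matches
event = SIG_LOW selects (M_DROP, brake)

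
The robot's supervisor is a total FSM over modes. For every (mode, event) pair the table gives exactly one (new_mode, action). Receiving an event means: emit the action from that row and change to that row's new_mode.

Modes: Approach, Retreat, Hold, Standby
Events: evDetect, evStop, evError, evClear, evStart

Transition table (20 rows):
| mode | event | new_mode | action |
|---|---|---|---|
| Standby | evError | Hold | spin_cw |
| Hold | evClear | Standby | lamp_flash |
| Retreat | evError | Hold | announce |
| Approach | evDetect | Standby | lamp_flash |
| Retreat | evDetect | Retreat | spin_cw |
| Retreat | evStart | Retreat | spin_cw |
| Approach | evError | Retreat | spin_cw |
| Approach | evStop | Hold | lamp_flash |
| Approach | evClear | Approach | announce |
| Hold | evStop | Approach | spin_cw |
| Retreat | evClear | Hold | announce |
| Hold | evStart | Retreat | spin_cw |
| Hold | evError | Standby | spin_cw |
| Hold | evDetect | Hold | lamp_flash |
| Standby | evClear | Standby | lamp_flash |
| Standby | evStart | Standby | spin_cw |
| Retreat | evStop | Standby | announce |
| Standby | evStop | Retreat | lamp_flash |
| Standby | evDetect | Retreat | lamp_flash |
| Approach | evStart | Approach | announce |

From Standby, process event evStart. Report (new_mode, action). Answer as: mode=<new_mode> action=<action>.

current mode = Standby; filter table to that mode:
  (Standby, evError) → (Hold, spin_cw)
  (Standby, evClear) → (Standby, lamp_flash)
  (Standby, evStart) → (Standby, spin_cw)  ← event matches
  (Standby, evStop) → (Retreat, lamp_flash)
  (Standby, evDetect) → (Retreat, lamp_flash)
event = evStart selects (Standby, spin_cw)

mode=Standby action=spin_cw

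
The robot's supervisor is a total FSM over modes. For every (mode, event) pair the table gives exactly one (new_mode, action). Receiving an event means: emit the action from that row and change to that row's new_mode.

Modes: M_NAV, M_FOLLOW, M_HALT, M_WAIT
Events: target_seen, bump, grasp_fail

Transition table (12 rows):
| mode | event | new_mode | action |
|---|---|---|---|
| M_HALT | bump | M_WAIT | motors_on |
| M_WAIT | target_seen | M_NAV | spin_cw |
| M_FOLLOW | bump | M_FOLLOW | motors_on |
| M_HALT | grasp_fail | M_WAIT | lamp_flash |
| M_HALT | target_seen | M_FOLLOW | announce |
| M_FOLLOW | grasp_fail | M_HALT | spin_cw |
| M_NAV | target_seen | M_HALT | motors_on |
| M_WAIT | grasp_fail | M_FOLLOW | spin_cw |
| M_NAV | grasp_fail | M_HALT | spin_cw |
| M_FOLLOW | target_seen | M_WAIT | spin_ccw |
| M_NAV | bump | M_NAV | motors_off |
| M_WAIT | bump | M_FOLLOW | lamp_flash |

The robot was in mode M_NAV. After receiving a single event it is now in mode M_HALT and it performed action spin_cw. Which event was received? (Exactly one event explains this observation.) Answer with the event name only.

grasp_fail

try target_seen: (M_NAV, target_seen) → (M_HALT, motors_on)
try bump: (M_NAV, bump) → (M_NAV, motors_off)
try grasp_fail: (M_NAV, grasp_fail) → (M_HALT, spin_cw)  ← matches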